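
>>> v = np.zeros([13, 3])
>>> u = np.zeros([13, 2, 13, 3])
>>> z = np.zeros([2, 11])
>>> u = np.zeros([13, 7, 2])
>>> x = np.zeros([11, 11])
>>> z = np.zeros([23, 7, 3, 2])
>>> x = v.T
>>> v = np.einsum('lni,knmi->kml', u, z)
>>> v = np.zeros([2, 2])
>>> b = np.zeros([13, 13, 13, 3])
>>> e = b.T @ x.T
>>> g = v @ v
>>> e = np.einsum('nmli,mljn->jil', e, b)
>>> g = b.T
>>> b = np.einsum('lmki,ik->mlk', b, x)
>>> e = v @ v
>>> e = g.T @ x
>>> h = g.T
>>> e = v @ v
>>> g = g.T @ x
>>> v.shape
(2, 2)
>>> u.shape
(13, 7, 2)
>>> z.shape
(23, 7, 3, 2)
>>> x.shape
(3, 13)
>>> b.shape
(13, 13, 13)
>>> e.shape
(2, 2)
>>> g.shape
(13, 13, 13, 13)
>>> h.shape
(13, 13, 13, 3)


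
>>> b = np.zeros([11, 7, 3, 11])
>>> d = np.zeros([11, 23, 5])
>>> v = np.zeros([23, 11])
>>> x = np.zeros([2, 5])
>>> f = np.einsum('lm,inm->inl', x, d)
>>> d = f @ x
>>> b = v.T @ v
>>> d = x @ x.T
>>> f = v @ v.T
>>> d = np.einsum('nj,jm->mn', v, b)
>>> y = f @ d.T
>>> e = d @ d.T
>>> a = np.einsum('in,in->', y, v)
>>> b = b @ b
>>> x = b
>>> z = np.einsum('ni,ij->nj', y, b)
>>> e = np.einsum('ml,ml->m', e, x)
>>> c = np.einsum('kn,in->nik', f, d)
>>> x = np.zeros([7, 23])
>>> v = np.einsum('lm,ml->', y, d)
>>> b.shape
(11, 11)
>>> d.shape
(11, 23)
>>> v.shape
()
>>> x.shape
(7, 23)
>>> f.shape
(23, 23)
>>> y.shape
(23, 11)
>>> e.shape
(11,)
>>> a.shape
()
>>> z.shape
(23, 11)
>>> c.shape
(23, 11, 23)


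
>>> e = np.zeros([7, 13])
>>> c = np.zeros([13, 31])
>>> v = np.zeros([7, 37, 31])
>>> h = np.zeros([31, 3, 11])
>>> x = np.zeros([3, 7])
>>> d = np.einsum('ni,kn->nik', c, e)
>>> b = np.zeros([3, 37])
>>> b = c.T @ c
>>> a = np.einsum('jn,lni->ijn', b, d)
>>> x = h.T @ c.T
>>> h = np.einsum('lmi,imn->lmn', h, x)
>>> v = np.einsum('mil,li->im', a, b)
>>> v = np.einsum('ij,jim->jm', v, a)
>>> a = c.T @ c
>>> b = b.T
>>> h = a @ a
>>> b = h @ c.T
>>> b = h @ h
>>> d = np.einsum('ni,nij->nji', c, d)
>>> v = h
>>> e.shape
(7, 13)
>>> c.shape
(13, 31)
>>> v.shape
(31, 31)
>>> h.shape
(31, 31)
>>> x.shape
(11, 3, 13)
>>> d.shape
(13, 7, 31)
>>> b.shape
(31, 31)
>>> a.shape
(31, 31)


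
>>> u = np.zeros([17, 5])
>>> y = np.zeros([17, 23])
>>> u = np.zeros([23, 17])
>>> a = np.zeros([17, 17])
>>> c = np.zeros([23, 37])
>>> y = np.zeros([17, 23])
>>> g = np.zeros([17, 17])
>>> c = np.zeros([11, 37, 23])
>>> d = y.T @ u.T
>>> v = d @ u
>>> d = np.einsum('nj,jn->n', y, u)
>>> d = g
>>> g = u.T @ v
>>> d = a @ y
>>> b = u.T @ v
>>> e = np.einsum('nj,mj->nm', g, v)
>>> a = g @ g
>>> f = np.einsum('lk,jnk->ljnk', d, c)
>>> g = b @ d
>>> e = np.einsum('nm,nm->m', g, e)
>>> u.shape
(23, 17)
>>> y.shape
(17, 23)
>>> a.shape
(17, 17)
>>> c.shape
(11, 37, 23)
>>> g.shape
(17, 23)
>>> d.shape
(17, 23)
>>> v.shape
(23, 17)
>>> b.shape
(17, 17)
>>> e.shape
(23,)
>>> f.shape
(17, 11, 37, 23)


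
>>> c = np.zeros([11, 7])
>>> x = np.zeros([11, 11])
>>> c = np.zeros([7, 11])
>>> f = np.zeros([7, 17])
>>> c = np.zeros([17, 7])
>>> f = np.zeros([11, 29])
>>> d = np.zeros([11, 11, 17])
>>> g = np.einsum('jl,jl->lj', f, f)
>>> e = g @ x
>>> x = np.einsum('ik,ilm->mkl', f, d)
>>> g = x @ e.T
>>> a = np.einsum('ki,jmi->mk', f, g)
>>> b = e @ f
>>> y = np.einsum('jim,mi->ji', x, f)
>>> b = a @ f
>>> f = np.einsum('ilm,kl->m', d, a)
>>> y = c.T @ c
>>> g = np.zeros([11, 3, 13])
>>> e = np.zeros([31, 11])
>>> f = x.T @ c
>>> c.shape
(17, 7)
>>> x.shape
(17, 29, 11)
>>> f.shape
(11, 29, 7)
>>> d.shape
(11, 11, 17)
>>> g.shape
(11, 3, 13)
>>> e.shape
(31, 11)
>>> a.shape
(29, 11)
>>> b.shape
(29, 29)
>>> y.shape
(7, 7)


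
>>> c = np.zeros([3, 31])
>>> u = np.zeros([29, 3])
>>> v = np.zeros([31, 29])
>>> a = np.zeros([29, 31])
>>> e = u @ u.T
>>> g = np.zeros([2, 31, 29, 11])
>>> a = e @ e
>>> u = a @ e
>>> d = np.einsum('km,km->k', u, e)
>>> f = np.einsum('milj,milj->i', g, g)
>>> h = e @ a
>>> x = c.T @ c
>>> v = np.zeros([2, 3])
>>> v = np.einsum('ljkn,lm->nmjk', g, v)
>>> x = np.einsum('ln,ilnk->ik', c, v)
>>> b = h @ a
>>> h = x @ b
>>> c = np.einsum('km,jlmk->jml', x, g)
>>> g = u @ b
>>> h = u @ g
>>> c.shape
(2, 29, 31)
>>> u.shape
(29, 29)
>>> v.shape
(11, 3, 31, 29)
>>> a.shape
(29, 29)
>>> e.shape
(29, 29)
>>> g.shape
(29, 29)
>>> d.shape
(29,)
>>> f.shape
(31,)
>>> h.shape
(29, 29)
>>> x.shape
(11, 29)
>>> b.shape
(29, 29)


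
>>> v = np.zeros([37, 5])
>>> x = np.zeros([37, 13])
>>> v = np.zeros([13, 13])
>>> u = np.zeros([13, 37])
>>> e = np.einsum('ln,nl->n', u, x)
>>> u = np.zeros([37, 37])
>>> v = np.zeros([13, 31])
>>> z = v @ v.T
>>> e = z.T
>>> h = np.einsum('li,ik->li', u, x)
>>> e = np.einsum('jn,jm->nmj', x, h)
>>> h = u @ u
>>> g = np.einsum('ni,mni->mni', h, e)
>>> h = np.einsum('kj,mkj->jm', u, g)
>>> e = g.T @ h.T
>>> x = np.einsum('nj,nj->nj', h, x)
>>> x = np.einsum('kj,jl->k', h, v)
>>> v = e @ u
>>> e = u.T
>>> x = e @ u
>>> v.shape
(37, 37, 37)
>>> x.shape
(37, 37)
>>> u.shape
(37, 37)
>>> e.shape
(37, 37)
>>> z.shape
(13, 13)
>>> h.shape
(37, 13)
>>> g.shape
(13, 37, 37)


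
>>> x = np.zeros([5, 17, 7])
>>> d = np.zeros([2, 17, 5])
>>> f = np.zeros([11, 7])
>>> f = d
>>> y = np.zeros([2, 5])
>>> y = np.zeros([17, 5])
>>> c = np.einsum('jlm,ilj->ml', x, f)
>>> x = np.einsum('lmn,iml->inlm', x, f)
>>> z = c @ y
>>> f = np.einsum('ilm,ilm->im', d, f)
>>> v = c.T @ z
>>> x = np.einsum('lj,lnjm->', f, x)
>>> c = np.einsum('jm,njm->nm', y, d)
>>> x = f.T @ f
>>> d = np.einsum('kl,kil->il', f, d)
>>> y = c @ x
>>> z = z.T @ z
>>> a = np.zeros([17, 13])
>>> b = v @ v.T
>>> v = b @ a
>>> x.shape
(5, 5)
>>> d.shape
(17, 5)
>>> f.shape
(2, 5)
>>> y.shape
(2, 5)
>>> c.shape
(2, 5)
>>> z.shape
(5, 5)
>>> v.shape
(17, 13)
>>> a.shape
(17, 13)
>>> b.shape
(17, 17)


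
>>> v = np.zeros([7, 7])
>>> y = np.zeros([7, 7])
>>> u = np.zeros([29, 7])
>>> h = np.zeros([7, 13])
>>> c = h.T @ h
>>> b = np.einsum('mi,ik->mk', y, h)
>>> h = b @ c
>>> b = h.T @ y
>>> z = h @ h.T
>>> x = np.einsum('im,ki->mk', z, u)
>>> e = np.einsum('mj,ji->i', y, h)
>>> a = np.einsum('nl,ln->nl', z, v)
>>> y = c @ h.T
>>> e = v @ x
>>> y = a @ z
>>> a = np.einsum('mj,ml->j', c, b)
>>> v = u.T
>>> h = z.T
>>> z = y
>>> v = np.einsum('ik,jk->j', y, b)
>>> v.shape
(13,)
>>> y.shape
(7, 7)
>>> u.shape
(29, 7)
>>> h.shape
(7, 7)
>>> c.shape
(13, 13)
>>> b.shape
(13, 7)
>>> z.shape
(7, 7)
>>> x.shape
(7, 29)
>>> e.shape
(7, 29)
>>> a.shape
(13,)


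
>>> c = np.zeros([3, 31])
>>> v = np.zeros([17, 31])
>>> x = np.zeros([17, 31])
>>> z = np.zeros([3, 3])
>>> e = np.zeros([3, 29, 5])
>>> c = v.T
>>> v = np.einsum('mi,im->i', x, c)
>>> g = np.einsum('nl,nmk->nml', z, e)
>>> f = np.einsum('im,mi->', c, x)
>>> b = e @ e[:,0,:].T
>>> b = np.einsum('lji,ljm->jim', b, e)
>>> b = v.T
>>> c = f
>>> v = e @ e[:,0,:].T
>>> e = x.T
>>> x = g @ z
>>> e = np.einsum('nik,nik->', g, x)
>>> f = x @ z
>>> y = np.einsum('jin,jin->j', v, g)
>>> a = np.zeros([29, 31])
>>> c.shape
()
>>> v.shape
(3, 29, 3)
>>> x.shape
(3, 29, 3)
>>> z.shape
(3, 3)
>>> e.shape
()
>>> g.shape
(3, 29, 3)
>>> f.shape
(3, 29, 3)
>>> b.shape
(31,)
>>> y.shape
(3,)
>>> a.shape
(29, 31)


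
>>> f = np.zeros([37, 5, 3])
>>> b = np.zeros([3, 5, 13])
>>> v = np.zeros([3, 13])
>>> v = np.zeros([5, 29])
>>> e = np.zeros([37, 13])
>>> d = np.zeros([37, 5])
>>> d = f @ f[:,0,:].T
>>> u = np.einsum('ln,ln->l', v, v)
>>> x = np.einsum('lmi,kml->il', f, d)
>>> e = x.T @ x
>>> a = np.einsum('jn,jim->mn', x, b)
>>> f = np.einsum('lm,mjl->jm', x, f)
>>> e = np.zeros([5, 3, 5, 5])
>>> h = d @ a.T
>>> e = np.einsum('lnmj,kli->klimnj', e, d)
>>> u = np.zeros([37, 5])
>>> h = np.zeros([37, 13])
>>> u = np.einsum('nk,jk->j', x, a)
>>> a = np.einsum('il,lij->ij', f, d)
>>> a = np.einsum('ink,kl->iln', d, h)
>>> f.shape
(5, 37)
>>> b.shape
(3, 5, 13)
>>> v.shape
(5, 29)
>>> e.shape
(37, 5, 37, 5, 3, 5)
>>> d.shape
(37, 5, 37)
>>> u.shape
(13,)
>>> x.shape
(3, 37)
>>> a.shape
(37, 13, 5)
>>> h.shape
(37, 13)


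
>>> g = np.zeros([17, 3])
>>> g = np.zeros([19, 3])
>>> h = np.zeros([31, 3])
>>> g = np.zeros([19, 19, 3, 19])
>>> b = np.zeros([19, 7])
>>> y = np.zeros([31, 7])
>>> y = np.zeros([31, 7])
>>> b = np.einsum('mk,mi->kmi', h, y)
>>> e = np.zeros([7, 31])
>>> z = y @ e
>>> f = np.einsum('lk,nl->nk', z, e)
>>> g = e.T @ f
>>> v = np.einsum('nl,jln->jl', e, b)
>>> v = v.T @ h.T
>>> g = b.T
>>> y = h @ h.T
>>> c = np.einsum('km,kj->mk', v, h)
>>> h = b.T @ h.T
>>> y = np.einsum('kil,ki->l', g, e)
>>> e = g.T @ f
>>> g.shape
(7, 31, 3)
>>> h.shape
(7, 31, 31)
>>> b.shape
(3, 31, 7)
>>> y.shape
(3,)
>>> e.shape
(3, 31, 31)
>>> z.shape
(31, 31)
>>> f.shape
(7, 31)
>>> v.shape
(31, 31)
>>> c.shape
(31, 31)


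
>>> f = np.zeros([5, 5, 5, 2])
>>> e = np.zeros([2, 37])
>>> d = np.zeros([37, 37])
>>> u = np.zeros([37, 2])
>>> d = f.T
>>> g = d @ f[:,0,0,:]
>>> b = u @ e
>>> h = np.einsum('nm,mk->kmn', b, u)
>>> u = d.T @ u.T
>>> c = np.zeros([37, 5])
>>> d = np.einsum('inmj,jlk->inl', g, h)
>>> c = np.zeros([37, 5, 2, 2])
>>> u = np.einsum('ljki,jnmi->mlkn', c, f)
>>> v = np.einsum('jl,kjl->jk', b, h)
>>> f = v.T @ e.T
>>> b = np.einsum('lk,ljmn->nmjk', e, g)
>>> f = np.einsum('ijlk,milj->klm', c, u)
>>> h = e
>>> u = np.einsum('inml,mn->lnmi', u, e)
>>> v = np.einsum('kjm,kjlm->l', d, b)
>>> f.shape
(2, 2, 5)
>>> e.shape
(2, 37)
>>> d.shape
(2, 5, 37)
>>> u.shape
(5, 37, 2, 5)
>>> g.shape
(2, 5, 5, 2)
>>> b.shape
(2, 5, 5, 37)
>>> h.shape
(2, 37)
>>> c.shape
(37, 5, 2, 2)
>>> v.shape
(5,)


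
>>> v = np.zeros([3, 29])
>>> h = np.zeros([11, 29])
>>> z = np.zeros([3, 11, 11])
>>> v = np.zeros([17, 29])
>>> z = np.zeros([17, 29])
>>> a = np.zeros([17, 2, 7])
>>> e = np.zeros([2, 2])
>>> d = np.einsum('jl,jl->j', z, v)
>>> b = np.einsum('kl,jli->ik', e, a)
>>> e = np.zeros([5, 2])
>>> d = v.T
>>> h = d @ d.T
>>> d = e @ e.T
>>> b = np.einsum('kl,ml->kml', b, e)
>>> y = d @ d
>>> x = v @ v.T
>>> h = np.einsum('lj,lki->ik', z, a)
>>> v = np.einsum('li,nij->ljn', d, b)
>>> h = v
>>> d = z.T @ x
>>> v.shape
(5, 2, 7)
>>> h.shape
(5, 2, 7)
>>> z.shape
(17, 29)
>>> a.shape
(17, 2, 7)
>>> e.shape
(5, 2)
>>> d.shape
(29, 17)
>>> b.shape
(7, 5, 2)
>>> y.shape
(5, 5)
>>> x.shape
(17, 17)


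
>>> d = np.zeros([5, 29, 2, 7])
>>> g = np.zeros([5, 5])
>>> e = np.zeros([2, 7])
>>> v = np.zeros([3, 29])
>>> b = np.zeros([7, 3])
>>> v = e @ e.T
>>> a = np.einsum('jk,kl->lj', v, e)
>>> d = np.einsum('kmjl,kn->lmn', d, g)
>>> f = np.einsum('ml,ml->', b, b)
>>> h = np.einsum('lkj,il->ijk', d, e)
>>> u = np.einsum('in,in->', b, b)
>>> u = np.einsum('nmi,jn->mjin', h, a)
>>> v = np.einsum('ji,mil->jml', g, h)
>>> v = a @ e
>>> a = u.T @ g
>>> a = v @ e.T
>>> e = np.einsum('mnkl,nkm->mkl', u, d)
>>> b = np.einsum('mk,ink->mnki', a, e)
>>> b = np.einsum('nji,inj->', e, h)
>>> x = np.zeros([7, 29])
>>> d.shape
(7, 29, 5)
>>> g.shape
(5, 5)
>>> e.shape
(5, 29, 2)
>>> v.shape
(7, 7)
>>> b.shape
()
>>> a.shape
(7, 2)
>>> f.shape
()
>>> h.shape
(2, 5, 29)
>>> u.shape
(5, 7, 29, 2)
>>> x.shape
(7, 29)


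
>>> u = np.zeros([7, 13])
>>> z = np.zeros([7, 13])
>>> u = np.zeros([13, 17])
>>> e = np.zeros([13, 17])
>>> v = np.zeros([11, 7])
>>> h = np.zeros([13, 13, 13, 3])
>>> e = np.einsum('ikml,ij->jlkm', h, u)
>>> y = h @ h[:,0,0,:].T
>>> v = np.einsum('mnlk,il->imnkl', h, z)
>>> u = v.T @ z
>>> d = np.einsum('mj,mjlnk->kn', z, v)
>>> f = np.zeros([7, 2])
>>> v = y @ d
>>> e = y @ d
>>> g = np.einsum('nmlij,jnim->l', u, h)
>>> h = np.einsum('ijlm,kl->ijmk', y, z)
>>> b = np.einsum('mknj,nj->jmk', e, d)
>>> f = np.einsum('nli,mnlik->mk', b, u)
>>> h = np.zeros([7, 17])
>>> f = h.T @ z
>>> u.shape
(13, 3, 13, 13, 13)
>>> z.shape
(7, 13)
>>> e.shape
(13, 13, 13, 3)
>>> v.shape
(13, 13, 13, 3)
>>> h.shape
(7, 17)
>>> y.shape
(13, 13, 13, 13)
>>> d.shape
(13, 3)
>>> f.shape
(17, 13)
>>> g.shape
(13,)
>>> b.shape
(3, 13, 13)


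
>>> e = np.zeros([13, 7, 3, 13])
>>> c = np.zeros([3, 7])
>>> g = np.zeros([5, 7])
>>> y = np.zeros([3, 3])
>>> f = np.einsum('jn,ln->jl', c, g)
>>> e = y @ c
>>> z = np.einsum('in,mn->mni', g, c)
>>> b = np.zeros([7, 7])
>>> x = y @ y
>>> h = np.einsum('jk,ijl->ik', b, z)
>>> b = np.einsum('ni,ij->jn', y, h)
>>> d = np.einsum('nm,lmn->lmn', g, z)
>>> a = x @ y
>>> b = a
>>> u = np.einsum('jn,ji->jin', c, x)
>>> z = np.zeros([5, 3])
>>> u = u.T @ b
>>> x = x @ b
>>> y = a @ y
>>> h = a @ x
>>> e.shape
(3, 7)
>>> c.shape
(3, 7)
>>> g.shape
(5, 7)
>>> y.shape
(3, 3)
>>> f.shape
(3, 5)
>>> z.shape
(5, 3)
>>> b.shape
(3, 3)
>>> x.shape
(3, 3)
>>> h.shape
(3, 3)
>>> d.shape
(3, 7, 5)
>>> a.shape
(3, 3)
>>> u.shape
(7, 3, 3)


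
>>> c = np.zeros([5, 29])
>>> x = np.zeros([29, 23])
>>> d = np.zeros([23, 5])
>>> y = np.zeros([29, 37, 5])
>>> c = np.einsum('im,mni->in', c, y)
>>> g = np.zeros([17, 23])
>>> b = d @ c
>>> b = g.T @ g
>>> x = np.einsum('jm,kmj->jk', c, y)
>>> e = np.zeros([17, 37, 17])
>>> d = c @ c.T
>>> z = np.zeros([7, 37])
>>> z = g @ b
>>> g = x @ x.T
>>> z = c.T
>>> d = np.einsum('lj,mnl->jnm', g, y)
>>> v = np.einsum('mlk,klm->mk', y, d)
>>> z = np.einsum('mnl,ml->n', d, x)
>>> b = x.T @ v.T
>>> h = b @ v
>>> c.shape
(5, 37)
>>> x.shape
(5, 29)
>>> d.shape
(5, 37, 29)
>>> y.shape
(29, 37, 5)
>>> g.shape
(5, 5)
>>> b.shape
(29, 29)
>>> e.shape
(17, 37, 17)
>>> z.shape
(37,)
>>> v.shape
(29, 5)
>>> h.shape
(29, 5)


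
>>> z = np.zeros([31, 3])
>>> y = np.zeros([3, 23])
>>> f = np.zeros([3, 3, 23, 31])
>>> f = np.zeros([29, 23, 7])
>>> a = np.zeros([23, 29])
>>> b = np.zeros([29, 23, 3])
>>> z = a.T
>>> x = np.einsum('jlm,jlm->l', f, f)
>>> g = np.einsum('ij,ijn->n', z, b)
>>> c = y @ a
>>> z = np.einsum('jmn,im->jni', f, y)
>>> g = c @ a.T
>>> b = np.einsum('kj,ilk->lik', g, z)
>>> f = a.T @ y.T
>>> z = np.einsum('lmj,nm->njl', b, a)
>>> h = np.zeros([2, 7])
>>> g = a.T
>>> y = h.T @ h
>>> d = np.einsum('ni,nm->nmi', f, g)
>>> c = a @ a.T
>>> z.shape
(23, 3, 7)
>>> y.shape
(7, 7)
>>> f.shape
(29, 3)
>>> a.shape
(23, 29)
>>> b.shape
(7, 29, 3)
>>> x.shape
(23,)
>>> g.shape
(29, 23)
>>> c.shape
(23, 23)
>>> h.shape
(2, 7)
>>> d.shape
(29, 23, 3)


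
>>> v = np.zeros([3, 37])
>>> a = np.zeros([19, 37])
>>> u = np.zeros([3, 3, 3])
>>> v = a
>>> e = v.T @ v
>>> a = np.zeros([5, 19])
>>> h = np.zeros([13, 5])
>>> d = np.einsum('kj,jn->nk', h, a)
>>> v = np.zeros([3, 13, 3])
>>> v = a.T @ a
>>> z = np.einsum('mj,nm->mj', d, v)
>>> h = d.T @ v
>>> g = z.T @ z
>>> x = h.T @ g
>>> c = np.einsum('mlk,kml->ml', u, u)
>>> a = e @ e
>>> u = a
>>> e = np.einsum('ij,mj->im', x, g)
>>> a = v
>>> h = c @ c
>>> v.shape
(19, 19)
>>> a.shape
(19, 19)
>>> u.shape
(37, 37)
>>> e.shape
(19, 13)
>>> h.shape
(3, 3)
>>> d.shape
(19, 13)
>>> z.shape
(19, 13)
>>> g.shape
(13, 13)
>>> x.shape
(19, 13)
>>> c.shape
(3, 3)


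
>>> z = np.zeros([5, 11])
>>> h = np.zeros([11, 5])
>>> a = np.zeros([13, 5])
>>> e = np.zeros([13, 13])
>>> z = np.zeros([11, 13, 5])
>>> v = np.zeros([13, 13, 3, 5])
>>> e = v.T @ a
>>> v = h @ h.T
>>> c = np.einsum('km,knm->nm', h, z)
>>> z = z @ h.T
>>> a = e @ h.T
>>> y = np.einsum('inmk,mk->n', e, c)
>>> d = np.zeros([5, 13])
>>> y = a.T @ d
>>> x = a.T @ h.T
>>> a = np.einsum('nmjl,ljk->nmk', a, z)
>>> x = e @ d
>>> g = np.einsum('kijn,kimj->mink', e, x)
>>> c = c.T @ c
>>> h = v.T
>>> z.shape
(11, 13, 11)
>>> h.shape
(11, 11)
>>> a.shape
(5, 3, 11)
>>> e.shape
(5, 3, 13, 5)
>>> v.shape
(11, 11)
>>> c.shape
(5, 5)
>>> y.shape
(11, 13, 3, 13)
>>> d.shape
(5, 13)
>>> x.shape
(5, 3, 13, 13)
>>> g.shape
(13, 3, 5, 5)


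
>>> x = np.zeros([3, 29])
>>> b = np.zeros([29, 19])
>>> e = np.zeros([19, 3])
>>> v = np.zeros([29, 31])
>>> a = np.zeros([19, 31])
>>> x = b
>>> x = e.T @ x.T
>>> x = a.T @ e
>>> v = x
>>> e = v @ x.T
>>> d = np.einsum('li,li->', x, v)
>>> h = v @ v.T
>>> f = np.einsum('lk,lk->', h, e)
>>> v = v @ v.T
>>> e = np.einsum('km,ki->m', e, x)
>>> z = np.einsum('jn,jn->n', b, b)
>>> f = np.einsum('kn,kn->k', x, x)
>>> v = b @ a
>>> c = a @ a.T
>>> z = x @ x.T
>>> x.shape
(31, 3)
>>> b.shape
(29, 19)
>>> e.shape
(31,)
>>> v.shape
(29, 31)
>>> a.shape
(19, 31)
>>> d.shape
()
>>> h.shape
(31, 31)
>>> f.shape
(31,)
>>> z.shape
(31, 31)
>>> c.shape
(19, 19)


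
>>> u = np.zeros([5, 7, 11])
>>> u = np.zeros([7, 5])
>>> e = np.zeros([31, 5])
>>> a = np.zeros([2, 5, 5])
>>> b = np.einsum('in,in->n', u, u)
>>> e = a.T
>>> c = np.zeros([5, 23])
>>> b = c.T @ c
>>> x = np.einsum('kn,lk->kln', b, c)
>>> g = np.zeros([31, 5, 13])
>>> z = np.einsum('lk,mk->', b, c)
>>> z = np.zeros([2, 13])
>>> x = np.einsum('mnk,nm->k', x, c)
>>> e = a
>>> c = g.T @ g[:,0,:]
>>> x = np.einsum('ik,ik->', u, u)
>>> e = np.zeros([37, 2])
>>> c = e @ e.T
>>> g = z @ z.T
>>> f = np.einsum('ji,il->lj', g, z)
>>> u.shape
(7, 5)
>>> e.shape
(37, 2)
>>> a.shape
(2, 5, 5)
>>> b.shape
(23, 23)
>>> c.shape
(37, 37)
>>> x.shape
()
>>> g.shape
(2, 2)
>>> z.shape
(2, 13)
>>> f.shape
(13, 2)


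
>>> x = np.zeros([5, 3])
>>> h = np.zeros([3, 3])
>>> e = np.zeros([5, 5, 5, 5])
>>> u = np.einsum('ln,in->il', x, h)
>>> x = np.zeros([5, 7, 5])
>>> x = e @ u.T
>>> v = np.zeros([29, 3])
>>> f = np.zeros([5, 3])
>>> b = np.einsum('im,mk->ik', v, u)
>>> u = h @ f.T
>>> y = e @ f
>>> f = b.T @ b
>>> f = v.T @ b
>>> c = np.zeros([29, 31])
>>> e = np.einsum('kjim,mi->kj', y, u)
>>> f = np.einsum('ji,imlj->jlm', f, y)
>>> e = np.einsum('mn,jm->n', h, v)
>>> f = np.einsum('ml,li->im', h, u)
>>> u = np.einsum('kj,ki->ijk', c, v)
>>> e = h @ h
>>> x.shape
(5, 5, 5, 3)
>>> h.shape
(3, 3)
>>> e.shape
(3, 3)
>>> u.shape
(3, 31, 29)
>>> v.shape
(29, 3)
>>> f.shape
(5, 3)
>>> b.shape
(29, 5)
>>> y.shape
(5, 5, 5, 3)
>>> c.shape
(29, 31)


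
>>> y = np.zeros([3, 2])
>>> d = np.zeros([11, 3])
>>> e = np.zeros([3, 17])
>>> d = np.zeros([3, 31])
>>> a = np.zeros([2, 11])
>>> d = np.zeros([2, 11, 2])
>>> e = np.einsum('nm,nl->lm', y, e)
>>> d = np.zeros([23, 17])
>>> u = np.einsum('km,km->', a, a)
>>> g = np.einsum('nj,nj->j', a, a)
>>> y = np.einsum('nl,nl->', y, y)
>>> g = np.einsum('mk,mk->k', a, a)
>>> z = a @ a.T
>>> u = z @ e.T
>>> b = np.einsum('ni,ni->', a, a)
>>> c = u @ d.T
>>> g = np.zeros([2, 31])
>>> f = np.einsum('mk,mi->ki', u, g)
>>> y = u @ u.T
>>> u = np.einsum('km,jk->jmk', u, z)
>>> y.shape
(2, 2)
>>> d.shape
(23, 17)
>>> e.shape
(17, 2)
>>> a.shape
(2, 11)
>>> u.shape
(2, 17, 2)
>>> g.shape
(2, 31)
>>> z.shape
(2, 2)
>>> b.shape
()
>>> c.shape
(2, 23)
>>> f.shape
(17, 31)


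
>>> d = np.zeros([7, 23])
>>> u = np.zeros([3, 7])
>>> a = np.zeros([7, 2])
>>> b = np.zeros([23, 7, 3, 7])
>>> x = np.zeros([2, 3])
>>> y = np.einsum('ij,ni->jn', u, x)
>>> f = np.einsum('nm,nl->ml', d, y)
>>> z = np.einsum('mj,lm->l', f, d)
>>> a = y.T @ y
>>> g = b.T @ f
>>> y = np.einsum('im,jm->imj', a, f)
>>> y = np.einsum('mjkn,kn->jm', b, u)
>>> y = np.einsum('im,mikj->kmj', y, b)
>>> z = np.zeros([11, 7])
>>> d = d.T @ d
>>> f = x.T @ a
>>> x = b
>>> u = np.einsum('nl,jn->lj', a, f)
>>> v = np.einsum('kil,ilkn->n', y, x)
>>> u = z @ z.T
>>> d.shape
(23, 23)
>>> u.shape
(11, 11)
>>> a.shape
(2, 2)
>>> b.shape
(23, 7, 3, 7)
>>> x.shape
(23, 7, 3, 7)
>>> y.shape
(3, 23, 7)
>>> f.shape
(3, 2)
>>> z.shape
(11, 7)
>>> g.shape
(7, 3, 7, 2)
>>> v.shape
(7,)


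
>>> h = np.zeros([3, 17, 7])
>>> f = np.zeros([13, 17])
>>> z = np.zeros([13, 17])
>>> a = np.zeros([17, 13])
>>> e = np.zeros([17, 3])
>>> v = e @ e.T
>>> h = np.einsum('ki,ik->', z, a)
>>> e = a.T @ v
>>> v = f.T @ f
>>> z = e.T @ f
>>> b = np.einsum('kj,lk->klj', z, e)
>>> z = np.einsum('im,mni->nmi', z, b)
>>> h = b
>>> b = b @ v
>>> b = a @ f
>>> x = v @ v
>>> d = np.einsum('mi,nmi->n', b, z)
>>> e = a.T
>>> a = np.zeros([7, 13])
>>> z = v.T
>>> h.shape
(17, 13, 17)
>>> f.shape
(13, 17)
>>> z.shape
(17, 17)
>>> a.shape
(7, 13)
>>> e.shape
(13, 17)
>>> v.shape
(17, 17)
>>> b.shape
(17, 17)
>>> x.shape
(17, 17)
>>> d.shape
(13,)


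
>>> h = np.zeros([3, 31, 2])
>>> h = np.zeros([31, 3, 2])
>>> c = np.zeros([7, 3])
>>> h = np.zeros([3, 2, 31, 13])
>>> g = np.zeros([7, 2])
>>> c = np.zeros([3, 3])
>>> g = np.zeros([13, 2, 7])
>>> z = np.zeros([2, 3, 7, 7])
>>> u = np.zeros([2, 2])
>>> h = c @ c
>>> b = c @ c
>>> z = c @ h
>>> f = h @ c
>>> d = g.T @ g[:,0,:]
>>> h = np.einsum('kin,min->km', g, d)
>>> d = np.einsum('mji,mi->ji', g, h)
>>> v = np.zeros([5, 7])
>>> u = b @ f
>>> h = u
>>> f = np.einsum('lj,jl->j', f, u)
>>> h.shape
(3, 3)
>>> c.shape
(3, 3)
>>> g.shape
(13, 2, 7)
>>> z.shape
(3, 3)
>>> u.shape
(3, 3)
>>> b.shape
(3, 3)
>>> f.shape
(3,)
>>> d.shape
(2, 7)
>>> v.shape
(5, 7)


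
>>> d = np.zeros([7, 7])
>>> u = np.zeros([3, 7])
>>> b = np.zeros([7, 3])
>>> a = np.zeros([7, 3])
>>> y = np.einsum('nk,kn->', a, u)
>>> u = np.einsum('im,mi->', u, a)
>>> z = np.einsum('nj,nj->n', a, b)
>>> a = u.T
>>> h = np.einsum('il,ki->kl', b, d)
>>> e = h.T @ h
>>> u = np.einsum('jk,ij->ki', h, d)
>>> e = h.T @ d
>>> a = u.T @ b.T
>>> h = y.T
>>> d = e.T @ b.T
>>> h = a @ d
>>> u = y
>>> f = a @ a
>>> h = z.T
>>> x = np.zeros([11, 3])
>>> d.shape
(7, 7)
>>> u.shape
()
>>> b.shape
(7, 3)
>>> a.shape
(7, 7)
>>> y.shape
()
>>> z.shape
(7,)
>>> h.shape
(7,)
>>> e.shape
(3, 7)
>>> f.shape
(7, 7)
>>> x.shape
(11, 3)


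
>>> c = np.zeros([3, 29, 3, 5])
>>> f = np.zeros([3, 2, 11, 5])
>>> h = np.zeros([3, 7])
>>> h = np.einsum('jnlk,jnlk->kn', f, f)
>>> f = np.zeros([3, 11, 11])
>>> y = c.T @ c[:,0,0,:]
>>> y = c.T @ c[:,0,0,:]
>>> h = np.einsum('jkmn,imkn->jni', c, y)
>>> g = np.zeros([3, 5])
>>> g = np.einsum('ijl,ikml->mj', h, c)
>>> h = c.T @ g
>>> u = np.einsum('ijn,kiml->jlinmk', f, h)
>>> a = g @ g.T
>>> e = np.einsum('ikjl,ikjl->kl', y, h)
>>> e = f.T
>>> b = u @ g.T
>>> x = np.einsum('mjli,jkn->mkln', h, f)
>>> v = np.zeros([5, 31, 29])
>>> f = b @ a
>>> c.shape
(3, 29, 3, 5)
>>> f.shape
(11, 5, 3, 11, 29, 3)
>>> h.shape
(5, 3, 29, 5)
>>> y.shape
(5, 3, 29, 5)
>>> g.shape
(3, 5)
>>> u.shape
(11, 5, 3, 11, 29, 5)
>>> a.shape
(3, 3)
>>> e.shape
(11, 11, 3)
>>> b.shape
(11, 5, 3, 11, 29, 3)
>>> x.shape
(5, 11, 29, 11)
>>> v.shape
(5, 31, 29)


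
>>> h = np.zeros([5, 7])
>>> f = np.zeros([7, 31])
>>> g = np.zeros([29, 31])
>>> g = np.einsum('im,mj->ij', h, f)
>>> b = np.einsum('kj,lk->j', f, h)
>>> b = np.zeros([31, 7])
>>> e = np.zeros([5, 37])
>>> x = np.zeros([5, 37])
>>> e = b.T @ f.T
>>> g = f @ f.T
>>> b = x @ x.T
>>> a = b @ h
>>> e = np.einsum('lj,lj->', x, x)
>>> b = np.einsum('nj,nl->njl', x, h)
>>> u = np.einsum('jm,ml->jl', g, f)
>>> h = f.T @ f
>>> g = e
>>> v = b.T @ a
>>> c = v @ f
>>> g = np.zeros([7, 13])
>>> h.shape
(31, 31)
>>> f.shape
(7, 31)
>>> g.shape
(7, 13)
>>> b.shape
(5, 37, 7)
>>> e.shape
()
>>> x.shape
(5, 37)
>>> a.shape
(5, 7)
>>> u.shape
(7, 31)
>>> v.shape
(7, 37, 7)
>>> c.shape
(7, 37, 31)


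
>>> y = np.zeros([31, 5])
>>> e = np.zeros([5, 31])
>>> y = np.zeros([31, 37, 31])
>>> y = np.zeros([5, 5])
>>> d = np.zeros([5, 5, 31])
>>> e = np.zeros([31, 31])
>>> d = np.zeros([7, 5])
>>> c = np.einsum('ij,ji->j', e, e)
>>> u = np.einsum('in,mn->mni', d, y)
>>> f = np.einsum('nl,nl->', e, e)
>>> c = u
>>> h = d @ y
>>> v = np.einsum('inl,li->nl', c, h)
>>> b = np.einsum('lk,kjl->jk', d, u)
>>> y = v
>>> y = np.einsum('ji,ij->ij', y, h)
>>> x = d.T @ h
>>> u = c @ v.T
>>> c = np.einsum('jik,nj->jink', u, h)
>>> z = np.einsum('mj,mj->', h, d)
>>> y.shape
(7, 5)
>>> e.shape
(31, 31)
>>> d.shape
(7, 5)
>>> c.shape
(5, 5, 7, 5)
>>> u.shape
(5, 5, 5)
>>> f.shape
()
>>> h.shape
(7, 5)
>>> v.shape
(5, 7)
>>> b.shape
(5, 5)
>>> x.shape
(5, 5)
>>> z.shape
()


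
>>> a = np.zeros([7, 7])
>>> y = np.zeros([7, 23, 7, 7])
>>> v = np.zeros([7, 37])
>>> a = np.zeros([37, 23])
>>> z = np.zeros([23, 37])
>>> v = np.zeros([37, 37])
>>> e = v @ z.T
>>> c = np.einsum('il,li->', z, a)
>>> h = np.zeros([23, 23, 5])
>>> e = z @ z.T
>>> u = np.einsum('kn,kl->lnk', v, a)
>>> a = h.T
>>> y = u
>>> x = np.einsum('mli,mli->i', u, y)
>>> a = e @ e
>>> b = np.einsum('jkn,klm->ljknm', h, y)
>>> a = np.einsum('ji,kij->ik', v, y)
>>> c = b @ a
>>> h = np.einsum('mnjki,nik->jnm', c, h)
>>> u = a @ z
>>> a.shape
(37, 23)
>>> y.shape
(23, 37, 37)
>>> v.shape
(37, 37)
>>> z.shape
(23, 37)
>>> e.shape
(23, 23)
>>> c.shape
(37, 23, 23, 5, 23)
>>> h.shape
(23, 23, 37)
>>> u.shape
(37, 37)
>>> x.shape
(37,)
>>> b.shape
(37, 23, 23, 5, 37)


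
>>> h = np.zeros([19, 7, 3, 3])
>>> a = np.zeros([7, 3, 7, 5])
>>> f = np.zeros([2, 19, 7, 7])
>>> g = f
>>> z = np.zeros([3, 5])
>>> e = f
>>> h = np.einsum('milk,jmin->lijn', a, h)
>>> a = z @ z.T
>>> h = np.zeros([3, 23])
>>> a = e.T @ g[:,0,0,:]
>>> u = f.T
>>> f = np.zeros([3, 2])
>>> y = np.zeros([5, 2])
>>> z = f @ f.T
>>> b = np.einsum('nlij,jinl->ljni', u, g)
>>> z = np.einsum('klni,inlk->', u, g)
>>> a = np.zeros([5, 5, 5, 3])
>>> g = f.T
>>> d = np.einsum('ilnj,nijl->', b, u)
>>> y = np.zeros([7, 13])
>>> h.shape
(3, 23)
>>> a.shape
(5, 5, 5, 3)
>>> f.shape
(3, 2)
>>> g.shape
(2, 3)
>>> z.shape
()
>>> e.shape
(2, 19, 7, 7)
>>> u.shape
(7, 7, 19, 2)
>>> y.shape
(7, 13)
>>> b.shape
(7, 2, 7, 19)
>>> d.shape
()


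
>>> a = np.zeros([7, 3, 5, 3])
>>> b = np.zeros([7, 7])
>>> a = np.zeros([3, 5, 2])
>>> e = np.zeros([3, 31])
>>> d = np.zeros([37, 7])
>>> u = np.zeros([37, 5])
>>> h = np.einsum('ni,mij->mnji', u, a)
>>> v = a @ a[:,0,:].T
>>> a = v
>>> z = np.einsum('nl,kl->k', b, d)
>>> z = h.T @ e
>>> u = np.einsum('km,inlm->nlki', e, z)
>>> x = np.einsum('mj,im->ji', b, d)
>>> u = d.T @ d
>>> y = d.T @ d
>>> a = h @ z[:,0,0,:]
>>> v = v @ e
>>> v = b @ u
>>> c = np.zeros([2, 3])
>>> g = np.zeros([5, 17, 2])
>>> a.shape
(3, 37, 2, 31)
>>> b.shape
(7, 7)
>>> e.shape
(3, 31)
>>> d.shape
(37, 7)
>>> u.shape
(7, 7)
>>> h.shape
(3, 37, 2, 5)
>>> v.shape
(7, 7)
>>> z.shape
(5, 2, 37, 31)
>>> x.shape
(7, 37)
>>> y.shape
(7, 7)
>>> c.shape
(2, 3)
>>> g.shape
(5, 17, 2)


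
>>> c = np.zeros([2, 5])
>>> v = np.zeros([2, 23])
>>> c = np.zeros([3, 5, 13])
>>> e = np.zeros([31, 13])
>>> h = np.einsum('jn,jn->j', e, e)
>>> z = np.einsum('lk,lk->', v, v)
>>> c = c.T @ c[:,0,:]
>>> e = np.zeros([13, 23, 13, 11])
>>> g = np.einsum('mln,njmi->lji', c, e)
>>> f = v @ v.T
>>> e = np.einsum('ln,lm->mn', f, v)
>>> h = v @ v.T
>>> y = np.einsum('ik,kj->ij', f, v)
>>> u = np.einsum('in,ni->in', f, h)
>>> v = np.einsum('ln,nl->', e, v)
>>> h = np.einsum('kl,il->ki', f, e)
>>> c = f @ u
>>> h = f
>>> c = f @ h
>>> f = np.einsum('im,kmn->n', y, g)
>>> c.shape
(2, 2)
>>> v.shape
()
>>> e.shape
(23, 2)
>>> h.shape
(2, 2)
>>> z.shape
()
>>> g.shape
(5, 23, 11)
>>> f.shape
(11,)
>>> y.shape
(2, 23)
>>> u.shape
(2, 2)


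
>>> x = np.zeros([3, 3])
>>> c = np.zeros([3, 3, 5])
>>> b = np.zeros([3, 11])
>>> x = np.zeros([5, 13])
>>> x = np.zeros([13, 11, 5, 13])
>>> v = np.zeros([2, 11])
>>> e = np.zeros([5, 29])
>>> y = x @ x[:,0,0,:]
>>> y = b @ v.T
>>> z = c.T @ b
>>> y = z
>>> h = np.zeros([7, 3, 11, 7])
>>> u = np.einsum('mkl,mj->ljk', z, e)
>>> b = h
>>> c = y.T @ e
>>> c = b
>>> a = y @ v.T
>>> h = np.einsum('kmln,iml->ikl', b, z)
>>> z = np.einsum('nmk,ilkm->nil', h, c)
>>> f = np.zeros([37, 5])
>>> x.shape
(13, 11, 5, 13)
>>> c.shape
(7, 3, 11, 7)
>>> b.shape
(7, 3, 11, 7)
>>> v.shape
(2, 11)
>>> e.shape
(5, 29)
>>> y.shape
(5, 3, 11)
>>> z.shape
(5, 7, 3)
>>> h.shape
(5, 7, 11)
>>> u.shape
(11, 29, 3)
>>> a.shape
(5, 3, 2)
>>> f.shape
(37, 5)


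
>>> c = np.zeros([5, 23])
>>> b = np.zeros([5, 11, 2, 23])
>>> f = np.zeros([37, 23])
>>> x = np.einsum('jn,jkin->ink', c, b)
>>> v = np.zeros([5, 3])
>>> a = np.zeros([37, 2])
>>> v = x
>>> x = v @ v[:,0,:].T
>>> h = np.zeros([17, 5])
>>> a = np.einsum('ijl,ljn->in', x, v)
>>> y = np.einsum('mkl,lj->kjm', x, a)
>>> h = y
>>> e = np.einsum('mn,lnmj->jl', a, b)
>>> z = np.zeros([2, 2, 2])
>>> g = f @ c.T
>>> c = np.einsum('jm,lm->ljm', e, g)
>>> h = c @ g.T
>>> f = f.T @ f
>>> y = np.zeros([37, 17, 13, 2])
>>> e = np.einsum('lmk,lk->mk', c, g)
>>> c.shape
(37, 23, 5)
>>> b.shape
(5, 11, 2, 23)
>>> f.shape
(23, 23)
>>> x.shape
(2, 23, 2)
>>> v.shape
(2, 23, 11)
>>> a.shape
(2, 11)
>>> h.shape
(37, 23, 37)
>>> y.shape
(37, 17, 13, 2)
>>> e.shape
(23, 5)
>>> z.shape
(2, 2, 2)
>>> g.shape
(37, 5)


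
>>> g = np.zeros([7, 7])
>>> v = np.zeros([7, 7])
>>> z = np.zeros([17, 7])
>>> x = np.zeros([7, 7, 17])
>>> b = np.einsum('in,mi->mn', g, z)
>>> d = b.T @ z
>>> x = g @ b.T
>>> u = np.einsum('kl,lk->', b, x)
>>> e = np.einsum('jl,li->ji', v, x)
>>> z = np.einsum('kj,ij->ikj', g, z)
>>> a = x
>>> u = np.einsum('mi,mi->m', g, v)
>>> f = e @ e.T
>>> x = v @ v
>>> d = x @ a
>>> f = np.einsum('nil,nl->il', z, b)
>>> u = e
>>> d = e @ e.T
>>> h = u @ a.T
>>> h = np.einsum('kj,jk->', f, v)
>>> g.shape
(7, 7)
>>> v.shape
(7, 7)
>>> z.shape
(17, 7, 7)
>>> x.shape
(7, 7)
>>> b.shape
(17, 7)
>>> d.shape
(7, 7)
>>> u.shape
(7, 17)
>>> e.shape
(7, 17)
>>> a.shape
(7, 17)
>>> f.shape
(7, 7)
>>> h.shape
()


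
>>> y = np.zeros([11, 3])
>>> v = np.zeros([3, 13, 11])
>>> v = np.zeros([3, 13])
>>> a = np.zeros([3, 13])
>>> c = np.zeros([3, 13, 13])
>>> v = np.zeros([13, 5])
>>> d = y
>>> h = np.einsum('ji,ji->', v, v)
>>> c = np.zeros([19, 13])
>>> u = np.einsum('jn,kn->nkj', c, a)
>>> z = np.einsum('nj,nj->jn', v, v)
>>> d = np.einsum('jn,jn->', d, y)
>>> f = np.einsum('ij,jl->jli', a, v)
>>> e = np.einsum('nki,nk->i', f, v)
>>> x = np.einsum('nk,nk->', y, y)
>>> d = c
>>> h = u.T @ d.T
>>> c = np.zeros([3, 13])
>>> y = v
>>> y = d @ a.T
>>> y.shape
(19, 3)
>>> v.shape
(13, 5)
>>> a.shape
(3, 13)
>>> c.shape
(3, 13)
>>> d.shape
(19, 13)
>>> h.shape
(19, 3, 19)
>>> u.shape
(13, 3, 19)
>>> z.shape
(5, 13)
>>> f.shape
(13, 5, 3)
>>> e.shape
(3,)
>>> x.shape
()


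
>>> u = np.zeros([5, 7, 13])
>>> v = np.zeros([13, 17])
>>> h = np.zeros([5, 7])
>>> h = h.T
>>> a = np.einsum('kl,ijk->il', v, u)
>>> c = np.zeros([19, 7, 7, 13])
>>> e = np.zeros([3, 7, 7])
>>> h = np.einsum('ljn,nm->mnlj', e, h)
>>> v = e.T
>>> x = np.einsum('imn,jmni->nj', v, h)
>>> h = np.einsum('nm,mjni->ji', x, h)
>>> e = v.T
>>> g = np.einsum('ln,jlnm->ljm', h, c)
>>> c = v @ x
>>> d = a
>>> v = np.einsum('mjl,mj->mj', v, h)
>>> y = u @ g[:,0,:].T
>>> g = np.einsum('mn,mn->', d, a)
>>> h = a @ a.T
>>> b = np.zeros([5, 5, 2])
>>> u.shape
(5, 7, 13)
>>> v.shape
(7, 7)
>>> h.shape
(5, 5)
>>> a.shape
(5, 17)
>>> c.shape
(7, 7, 5)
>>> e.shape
(3, 7, 7)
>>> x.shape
(3, 5)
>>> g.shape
()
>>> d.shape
(5, 17)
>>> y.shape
(5, 7, 7)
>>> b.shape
(5, 5, 2)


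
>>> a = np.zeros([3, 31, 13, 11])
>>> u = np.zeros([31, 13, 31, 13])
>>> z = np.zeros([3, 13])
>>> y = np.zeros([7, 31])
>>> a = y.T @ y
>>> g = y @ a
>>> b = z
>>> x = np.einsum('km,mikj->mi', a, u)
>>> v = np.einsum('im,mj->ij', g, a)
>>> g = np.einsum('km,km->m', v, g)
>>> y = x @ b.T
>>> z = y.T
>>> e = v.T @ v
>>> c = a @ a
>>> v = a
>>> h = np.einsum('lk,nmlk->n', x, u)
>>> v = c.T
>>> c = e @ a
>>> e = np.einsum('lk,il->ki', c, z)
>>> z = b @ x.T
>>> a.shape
(31, 31)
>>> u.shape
(31, 13, 31, 13)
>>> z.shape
(3, 31)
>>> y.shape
(31, 3)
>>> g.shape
(31,)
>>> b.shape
(3, 13)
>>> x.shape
(31, 13)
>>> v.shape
(31, 31)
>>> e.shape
(31, 3)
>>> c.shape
(31, 31)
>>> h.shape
(31,)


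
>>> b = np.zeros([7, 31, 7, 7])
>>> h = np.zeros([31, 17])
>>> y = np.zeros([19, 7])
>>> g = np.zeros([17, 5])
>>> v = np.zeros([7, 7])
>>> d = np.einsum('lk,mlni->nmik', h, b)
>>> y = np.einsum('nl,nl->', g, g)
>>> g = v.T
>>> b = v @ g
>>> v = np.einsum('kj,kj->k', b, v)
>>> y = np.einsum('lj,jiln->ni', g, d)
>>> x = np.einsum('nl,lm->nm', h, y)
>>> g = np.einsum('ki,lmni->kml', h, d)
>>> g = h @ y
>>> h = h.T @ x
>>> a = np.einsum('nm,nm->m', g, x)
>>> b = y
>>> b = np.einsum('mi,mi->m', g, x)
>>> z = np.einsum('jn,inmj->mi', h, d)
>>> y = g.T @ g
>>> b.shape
(31,)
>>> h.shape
(17, 7)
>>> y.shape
(7, 7)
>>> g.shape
(31, 7)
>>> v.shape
(7,)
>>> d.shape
(7, 7, 7, 17)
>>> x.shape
(31, 7)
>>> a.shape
(7,)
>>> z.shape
(7, 7)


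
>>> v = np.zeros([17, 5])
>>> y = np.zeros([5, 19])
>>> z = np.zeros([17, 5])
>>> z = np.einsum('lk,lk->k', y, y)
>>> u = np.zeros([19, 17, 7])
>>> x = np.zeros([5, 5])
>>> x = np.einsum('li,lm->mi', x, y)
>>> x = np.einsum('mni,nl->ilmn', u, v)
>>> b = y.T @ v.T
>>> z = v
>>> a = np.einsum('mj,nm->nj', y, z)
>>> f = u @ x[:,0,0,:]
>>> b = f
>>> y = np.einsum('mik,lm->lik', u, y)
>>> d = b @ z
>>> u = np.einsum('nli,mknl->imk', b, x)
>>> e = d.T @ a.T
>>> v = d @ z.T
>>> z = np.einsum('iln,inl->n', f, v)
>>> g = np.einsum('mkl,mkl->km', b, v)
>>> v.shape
(19, 17, 17)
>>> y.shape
(5, 17, 7)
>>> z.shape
(17,)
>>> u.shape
(17, 7, 5)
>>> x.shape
(7, 5, 19, 17)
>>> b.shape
(19, 17, 17)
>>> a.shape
(17, 19)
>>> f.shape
(19, 17, 17)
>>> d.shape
(19, 17, 5)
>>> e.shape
(5, 17, 17)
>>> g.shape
(17, 19)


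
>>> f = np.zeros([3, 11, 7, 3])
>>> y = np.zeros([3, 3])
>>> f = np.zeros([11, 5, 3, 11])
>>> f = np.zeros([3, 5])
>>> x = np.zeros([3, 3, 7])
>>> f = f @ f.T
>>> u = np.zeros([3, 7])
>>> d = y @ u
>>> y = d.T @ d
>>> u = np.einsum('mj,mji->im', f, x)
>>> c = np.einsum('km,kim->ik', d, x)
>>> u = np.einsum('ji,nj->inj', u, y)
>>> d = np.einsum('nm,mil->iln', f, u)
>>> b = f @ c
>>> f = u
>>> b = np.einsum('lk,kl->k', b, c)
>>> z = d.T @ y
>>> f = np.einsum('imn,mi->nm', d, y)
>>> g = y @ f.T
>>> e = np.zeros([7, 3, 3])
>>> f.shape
(3, 7)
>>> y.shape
(7, 7)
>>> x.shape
(3, 3, 7)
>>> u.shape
(3, 7, 7)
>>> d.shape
(7, 7, 3)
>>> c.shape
(3, 3)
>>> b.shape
(3,)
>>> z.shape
(3, 7, 7)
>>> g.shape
(7, 3)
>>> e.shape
(7, 3, 3)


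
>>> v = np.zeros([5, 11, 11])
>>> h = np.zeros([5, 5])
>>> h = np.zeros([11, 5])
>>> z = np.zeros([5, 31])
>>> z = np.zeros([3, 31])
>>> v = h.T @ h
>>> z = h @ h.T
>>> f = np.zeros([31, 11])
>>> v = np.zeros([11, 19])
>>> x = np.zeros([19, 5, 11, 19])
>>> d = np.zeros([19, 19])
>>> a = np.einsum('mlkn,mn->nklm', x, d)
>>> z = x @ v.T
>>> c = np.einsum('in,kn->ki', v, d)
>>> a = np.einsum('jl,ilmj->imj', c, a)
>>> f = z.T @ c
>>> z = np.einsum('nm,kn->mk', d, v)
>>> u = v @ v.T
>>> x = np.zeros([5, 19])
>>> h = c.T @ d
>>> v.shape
(11, 19)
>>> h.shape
(11, 19)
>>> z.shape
(19, 11)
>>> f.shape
(11, 11, 5, 11)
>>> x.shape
(5, 19)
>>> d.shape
(19, 19)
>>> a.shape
(19, 5, 19)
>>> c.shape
(19, 11)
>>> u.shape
(11, 11)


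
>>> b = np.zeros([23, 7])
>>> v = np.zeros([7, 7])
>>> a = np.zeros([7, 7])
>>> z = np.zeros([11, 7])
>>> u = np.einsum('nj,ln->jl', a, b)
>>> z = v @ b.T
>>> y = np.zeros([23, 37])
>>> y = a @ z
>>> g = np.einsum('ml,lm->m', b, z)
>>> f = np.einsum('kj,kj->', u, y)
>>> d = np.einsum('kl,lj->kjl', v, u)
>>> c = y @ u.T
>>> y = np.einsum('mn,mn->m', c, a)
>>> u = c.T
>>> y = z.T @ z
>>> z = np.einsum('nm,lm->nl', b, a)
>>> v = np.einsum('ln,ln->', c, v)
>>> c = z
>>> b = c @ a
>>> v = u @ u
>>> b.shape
(23, 7)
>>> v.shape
(7, 7)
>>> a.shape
(7, 7)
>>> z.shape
(23, 7)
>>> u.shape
(7, 7)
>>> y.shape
(23, 23)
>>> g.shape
(23,)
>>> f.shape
()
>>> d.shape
(7, 23, 7)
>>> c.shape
(23, 7)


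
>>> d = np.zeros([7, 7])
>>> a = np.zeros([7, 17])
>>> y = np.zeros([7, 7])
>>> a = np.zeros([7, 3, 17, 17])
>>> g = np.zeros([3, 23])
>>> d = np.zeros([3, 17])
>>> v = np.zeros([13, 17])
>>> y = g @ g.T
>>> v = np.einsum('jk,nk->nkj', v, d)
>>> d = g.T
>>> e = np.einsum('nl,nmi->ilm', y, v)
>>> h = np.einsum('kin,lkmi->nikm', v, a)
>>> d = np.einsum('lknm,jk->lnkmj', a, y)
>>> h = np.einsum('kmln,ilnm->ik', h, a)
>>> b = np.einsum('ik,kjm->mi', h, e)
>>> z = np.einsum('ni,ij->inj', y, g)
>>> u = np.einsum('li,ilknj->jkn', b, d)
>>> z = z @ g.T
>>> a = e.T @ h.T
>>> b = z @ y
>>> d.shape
(7, 17, 3, 17, 3)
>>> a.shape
(17, 3, 7)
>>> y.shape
(3, 3)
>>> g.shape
(3, 23)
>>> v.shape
(3, 17, 13)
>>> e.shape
(13, 3, 17)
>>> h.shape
(7, 13)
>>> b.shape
(3, 3, 3)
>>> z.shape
(3, 3, 3)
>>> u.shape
(3, 3, 17)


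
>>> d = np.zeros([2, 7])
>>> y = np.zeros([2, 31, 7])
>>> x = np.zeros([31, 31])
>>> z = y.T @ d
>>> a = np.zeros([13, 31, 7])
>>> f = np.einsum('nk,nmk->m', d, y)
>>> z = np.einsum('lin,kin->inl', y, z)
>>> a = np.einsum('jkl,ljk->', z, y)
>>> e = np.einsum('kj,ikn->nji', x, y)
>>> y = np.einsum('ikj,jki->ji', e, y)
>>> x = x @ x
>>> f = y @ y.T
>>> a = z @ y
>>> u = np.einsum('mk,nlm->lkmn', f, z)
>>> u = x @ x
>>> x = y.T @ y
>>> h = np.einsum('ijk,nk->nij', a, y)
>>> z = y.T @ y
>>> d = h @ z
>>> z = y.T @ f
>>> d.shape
(2, 31, 7)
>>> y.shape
(2, 7)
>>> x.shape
(7, 7)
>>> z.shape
(7, 2)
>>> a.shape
(31, 7, 7)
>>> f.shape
(2, 2)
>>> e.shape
(7, 31, 2)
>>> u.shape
(31, 31)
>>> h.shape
(2, 31, 7)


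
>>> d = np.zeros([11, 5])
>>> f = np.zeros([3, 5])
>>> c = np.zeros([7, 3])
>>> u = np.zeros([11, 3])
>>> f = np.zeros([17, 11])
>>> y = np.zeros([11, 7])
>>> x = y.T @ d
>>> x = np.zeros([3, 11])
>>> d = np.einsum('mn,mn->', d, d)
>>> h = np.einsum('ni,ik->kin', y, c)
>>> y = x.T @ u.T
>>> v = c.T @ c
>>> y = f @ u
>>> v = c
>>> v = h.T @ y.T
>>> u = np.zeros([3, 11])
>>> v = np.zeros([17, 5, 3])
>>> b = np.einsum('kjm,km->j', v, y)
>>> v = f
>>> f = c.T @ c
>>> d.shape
()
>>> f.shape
(3, 3)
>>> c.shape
(7, 3)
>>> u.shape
(3, 11)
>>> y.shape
(17, 3)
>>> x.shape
(3, 11)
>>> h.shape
(3, 7, 11)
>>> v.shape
(17, 11)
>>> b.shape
(5,)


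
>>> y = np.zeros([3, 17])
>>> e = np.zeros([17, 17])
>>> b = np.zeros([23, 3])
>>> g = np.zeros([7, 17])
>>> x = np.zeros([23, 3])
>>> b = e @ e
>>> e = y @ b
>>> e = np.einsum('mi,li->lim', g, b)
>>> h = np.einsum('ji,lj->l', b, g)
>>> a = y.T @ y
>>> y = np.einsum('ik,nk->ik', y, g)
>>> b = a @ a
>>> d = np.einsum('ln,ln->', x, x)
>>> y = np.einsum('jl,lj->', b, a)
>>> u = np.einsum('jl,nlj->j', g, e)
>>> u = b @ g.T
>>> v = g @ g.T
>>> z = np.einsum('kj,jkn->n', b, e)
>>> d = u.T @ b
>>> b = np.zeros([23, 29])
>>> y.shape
()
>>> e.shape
(17, 17, 7)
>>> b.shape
(23, 29)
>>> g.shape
(7, 17)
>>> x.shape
(23, 3)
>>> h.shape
(7,)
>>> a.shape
(17, 17)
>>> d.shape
(7, 17)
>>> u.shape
(17, 7)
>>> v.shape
(7, 7)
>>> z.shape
(7,)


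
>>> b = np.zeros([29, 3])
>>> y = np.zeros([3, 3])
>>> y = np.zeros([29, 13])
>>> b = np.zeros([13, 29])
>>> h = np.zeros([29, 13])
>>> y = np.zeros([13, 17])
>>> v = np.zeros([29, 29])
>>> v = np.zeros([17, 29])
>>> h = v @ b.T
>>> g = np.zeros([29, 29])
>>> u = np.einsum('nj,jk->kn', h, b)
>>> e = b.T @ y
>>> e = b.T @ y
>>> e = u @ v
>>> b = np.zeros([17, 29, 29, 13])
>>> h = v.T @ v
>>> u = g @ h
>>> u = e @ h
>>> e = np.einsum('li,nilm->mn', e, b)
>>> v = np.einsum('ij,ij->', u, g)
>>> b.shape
(17, 29, 29, 13)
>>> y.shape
(13, 17)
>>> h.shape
(29, 29)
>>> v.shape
()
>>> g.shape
(29, 29)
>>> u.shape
(29, 29)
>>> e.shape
(13, 17)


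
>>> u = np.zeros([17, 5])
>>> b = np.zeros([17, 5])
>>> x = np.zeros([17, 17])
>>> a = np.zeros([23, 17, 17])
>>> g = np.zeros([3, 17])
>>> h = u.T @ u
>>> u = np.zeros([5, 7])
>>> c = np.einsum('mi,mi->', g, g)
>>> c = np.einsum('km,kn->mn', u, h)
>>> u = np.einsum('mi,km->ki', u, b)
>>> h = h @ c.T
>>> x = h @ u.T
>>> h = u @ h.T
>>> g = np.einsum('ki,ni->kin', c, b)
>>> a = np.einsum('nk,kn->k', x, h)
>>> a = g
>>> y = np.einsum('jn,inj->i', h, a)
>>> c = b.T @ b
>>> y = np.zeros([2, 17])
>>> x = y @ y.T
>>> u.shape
(17, 7)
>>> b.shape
(17, 5)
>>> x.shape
(2, 2)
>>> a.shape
(7, 5, 17)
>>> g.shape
(7, 5, 17)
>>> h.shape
(17, 5)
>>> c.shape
(5, 5)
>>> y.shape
(2, 17)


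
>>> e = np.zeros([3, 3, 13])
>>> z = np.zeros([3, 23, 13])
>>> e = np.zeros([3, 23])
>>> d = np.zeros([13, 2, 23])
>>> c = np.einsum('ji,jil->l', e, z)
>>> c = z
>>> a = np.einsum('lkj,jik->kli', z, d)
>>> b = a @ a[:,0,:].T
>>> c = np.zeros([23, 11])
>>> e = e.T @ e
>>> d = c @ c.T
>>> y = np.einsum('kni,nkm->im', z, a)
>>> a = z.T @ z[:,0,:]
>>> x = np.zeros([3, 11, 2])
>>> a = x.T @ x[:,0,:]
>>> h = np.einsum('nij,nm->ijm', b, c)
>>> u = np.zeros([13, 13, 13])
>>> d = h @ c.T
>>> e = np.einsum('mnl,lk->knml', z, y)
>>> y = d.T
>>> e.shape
(2, 23, 3, 13)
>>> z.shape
(3, 23, 13)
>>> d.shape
(3, 23, 23)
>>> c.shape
(23, 11)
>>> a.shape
(2, 11, 2)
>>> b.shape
(23, 3, 23)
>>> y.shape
(23, 23, 3)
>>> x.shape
(3, 11, 2)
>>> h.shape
(3, 23, 11)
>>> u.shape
(13, 13, 13)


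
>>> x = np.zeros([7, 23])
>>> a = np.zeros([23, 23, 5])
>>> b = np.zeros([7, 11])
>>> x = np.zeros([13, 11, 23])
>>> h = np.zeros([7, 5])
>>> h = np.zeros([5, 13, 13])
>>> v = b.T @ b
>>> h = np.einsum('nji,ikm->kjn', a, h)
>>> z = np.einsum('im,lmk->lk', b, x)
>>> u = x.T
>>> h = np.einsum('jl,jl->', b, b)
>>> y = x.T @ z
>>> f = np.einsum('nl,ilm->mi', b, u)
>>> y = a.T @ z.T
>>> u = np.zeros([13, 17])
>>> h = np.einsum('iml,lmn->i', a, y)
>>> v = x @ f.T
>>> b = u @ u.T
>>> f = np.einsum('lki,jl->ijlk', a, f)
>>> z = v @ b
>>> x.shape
(13, 11, 23)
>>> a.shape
(23, 23, 5)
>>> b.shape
(13, 13)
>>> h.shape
(23,)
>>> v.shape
(13, 11, 13)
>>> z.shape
(13, 11, 13)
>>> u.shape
(13, 17)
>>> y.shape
(5, 23, 13)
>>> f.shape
(5, 13, 23, 23)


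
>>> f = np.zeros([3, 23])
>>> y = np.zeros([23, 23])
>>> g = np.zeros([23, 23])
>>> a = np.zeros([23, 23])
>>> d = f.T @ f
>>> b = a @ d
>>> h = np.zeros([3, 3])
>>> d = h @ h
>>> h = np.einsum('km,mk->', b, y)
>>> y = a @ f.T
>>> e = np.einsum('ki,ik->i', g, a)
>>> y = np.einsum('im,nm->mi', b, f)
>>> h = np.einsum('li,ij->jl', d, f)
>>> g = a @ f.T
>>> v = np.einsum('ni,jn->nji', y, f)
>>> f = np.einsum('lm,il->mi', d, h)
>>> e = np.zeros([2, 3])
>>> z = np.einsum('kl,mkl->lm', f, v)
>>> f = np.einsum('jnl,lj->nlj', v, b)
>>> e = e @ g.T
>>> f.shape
(3, 23, 23)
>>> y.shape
(23, 23)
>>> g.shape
(23, 3)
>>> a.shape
(23, 23)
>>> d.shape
(3, 3)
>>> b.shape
(23, 23)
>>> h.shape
(23, 3)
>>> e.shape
(2, 23)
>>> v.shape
(23, 3, 23)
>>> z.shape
(23, 23)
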